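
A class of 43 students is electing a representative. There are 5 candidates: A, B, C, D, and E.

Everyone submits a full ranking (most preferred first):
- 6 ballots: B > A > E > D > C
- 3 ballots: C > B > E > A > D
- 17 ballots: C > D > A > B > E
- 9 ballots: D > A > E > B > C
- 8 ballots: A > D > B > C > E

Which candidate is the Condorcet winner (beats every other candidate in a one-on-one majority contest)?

D

D vs A: 26–17
D vs B: 34–9
D vs C: 23–20
D vs E: 34–9
D beats every other candidate.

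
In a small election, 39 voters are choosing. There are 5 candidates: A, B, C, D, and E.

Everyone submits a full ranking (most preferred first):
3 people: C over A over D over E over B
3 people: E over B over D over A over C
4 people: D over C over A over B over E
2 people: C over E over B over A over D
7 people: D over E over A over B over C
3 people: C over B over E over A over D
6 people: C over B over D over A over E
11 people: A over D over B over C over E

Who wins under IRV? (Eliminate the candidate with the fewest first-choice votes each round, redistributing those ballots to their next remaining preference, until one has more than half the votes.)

D

Round 1: A 11, B 0, C 14, D 11, E 3. B eliminated.
Round 2: A 11, C 14, D 11, E 3. E eliminated.
Round 3: A 11, C 14, D 14. A eliminated.
Round 4: C 14, D 25. D has a majority (≥20).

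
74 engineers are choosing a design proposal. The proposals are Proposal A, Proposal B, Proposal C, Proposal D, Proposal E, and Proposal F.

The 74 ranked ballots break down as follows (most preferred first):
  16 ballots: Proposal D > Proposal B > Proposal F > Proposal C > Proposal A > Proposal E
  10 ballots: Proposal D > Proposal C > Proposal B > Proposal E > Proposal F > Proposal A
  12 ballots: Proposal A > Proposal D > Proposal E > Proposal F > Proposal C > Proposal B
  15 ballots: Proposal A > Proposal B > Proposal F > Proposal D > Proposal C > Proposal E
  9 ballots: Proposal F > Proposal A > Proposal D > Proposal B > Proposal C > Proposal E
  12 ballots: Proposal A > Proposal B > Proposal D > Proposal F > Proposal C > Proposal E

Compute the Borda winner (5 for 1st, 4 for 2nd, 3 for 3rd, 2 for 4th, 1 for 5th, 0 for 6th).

Proposal A: 16×1 + 10×0 + 12×5 + 15×5 + 9×4 + 12×5 = 247
Proposal B: 16×4 + 10×3 + 12×0 + 15×4 + 9×2 + 12×4 = 220
Proposal C: 16×2 + 10×4 + 12×1 + 15×1 + 9×1 + 12×1 = 120
Proposal D: 16×5 + 10×5 + 12×4 + 15×2 + 9×3 + 12×3 = 271
Proposal E: 16×0 + 10×2 + 12×3 + 15×0 + 9×0 + 12×0 = 56
Proposal F: 16×3 + 10×1 + 12×2 + 15×3 + 9×5 + 12×2 = 196

Proposal D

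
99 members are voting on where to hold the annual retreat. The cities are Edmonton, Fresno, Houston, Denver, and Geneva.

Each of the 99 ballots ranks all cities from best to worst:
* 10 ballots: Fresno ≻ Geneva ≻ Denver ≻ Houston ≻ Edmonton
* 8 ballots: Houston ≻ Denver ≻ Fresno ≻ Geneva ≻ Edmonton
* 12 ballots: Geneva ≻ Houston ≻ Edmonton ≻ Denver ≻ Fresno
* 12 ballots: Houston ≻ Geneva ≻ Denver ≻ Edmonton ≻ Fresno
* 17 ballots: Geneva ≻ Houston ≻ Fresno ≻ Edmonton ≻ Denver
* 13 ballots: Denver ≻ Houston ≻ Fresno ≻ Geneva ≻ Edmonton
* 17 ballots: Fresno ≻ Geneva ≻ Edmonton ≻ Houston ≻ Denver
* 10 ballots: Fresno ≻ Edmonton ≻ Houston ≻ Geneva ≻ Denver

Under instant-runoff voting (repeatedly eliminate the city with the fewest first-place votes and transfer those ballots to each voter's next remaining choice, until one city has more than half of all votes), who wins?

Round 1: Edmonton 0, Fresno 37, Houston 20, Denver 13, Geneva 29. Edmonton eliminated.
Round 2: Fresno 37, Houston 20, Denver 13, Geneva 29. Denver eliminated.
Round 3: Fresno 37, Houston 33, Geneva 29. Geneva eliminated.
Round 4: Fresno 37, Houston 62. Houston has a majority (≥50).

Houston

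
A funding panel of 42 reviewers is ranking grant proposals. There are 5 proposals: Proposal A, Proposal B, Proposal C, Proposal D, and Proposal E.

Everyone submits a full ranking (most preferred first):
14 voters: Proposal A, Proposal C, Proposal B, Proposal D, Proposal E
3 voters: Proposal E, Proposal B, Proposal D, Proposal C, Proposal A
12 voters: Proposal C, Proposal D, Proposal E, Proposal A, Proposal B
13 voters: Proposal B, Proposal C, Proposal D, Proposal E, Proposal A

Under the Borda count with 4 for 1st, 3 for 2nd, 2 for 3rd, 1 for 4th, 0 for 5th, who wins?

Proposal A: 14×4 + 3×0 + 12×1 + 13×0 = 68
Proposal B: 14×2 + 3×3 + 12×0 + 13×4 = 89
Proposal C: 14×3 + 3×1 + 12×4 + 13×3 = 132
Proposal D: 14×1 + 3×2 + 12×3 + 13×2 = 82
Proposal E: 14×0 + 3×4 + 12×2 + 13×1 = 49

Proposal C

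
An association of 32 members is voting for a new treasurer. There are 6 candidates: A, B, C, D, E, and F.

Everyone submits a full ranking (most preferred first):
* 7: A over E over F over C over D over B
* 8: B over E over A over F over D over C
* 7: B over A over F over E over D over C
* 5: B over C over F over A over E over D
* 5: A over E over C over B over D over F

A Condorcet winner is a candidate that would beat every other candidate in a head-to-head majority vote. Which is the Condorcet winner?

B vs A: 20–12
B vs C: 20–12
B vs D: 25–7
B vs E: 20–12
B vs F: 25–7
B beats every other candidate.

B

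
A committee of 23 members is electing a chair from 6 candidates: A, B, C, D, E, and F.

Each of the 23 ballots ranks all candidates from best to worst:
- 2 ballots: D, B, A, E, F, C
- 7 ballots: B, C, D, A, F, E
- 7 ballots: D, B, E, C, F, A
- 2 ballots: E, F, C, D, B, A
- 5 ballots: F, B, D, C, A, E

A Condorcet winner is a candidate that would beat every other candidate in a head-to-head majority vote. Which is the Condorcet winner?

B

B vs A: 23–0
B vs C: 21–2
B vs D: 12–11
B vs E: 21–2
B vs F: 16–7
B beats every other candidate.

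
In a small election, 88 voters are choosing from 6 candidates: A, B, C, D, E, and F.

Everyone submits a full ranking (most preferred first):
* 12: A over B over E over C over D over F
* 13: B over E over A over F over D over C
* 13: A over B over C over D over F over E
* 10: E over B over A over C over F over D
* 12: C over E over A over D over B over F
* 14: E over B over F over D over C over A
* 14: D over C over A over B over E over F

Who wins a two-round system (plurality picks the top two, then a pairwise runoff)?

E

Round 1 first-place votes: A 25, B 13, C 12, D 14, E 24, F 0. A and E advance.
Runoff: A is ranked above E on 39 ballots, E above A on 49.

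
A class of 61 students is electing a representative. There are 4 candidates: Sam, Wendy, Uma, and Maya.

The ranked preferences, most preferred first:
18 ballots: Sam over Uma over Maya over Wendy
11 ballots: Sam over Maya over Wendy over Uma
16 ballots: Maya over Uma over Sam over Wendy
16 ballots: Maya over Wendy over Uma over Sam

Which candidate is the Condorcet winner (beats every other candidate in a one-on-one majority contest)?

Maya vs Sam: 32–29
Maya vs Wendy: 61–0
Maya vs Uma: 43–18
Maya beats every other candidate.

Maya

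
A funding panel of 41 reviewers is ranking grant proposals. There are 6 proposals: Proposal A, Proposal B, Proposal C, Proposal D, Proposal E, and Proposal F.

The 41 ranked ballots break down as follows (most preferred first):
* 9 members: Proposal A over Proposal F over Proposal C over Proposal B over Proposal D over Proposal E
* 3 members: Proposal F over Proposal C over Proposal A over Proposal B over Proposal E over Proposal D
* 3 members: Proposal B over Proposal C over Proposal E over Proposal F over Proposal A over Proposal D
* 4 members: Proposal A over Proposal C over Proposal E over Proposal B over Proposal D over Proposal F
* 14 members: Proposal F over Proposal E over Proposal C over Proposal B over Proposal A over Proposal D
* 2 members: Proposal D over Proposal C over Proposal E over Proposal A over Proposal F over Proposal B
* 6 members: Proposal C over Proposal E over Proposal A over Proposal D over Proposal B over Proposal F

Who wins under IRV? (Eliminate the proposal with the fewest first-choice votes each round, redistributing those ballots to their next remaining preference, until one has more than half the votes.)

Round 1: Proposal A 13, Proposal B 3, Proposal C 6, Proposal D 2, Proposal E 0, Proposal F 17. Proposal E eliminated.
Round 2: Proposal A 13, Proposal B 3, Proposal C 6, Proposal D 2, Proposal F 17. Proposal D eliminated.
Round 3: Proposal A 13, Proposal B 3, Proposal C 8, Proposal F 17. Proposal B eliminated.
Round 4: Proposal A 13, Proposal C 11, Proposal F 17. Proposal C eliminated.
Round 5: Proposal A 21, Proposal F 20. Proposal A has a majority (≥21).

Proposal A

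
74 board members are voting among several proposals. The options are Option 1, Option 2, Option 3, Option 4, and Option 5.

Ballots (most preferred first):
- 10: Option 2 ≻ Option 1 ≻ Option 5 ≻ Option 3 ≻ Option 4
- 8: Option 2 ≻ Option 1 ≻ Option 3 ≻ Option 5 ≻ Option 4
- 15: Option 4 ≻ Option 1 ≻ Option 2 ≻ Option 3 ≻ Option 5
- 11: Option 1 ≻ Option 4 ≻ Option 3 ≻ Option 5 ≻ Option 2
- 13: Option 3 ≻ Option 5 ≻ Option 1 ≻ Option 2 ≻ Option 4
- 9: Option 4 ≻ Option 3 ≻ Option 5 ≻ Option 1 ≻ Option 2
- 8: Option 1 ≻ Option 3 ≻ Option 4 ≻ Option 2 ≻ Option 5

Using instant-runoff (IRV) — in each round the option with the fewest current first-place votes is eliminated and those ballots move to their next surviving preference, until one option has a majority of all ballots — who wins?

Option 1

Round 1: Option 1 19, Option 2 18, Option 3 13, Option 4 24, Option 5 0. Option 5 eliminated.
Round 2: Option 1 19, Option 2 18, Option 3 13, Option 4 24. Option 3 eliminated.
Round 3: Option 1 32, Option 2 18, Option 4 24. Option 2 eliminated.
Round 4: Option 1 50, Option 4 24. Option 1 has a majority (≥38).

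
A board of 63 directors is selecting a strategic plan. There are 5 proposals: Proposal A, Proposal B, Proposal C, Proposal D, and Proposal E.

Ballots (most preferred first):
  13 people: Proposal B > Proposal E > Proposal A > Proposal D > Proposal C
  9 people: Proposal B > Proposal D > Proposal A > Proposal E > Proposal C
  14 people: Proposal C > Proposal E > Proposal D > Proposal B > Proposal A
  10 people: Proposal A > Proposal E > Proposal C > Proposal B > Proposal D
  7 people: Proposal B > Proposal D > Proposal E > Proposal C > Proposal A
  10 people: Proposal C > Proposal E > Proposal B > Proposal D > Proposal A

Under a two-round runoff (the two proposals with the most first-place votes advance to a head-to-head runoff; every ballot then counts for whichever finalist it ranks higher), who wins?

Proposal C

Round 1 first-place votes: Proposal A 10, Proposal B 29, Proposal C 24, Proposal D 0, Proposal E 0. Proposal B and Proposal C advance.
Runoff: Proposal B is ranked above Proposal C on 29 ballots, Proposal C above Proposal B on 34.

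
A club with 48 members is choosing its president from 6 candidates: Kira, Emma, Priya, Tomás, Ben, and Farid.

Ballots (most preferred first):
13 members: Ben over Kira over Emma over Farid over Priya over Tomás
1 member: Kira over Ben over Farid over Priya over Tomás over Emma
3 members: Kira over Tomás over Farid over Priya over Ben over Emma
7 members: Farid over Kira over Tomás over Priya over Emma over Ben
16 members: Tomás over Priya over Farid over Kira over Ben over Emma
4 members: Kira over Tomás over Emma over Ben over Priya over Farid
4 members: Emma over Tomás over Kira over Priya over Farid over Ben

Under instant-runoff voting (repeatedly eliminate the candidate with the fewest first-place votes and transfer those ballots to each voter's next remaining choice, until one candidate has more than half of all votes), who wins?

Round 1: Kira 8, Emma 4, Priya 0, Tomás 16, Ben 13, Farid 7. Priya eliminated.
Round 2: Kira 8, Emma 4, Tomás 16, Ben 13, Farid 7. Emma eliminated.
Round 3: Kira 8, Tomás 20, Ben 13, Farid 7. Farid eliminated.
Round 4: Kira 15, Tomás 20, Ben 13. Ben eliminated.
Round 5: Kira 28, Tomás 20. Kira has a majority (≥25).

Kira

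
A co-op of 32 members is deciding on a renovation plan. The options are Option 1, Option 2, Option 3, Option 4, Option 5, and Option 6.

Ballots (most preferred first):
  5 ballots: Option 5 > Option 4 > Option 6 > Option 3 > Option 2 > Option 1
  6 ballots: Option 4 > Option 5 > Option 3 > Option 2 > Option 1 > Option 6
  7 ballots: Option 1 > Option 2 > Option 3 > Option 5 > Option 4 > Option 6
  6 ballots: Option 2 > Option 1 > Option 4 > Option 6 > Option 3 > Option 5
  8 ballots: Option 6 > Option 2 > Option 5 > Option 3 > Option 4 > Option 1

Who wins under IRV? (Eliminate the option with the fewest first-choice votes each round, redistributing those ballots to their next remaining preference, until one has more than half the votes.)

Option 4

Round 1: Option 1 7, Option 2 6, Option 3 0, Option 4 6, Option 5 5, Option 6 8. Option 3 eliminated.
Round 2: Option 1 7, Option 2 6, Option 4 6, Option 5 5, Option 6 8. Option 5 eliminated.
Round 3: Option 1 7, Option 2 6, Option 4 11, Option 6 8. Option 2 eliminated.
Round 4: Option 1 13, Option 4 11, Option 6 8. Option 6 eliminated.
Round 5: Option 1 13, Option 4 19. Option 4 has a majority (≥17).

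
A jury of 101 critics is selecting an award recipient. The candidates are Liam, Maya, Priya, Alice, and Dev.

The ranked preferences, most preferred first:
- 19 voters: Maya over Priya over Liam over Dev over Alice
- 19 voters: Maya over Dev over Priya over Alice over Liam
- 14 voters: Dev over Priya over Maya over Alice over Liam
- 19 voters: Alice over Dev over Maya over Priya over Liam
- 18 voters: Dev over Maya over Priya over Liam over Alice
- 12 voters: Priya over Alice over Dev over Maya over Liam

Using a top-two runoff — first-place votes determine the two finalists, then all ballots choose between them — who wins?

Dev

Round 1 first-place votes: Liam 0, Maya 38, Priya 12, Alice 19, Dev 32. Maya and Dev advance.
Runoff: Maya is ranked above Dev on 38 ballots, Dev above Maya on 63.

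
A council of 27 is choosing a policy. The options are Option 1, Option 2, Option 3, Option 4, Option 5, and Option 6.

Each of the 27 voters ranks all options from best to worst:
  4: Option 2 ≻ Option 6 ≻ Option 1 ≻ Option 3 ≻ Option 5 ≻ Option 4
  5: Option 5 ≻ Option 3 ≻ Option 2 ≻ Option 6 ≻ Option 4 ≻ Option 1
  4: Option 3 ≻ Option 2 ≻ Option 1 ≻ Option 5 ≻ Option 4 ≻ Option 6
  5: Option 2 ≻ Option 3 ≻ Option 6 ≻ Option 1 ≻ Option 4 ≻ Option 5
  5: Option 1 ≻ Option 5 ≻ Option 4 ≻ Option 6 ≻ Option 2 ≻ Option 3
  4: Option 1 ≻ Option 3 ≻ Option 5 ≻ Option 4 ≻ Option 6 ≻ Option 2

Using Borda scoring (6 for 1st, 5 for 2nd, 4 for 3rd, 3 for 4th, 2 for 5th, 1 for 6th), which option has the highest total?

Option 1: 4×4 + 5×1 + 4×4 + 5×3 + 5×6 + 4×6 = 106
Option 2: 4×6 + 5×4 + 4×5 + 5×6 + 5×2 + 4×1 = 108
Option 3: 4×3 + 5×5 + 4×6 + 5×5 + 5×1 + 4×5 = 111
Option 4: 4×1 + 5×2 + 4×2 + 5×2 + 5×4 + 4×3 = 64
Option 5: 4×2 + 5×6 + 4×3 + 5×1 + 5×5 + 4×4 = 96
Option 6: 4×5 + 5×3 + 4×1 + 5×4 + 5×3 + 4×2 = 82

Option 3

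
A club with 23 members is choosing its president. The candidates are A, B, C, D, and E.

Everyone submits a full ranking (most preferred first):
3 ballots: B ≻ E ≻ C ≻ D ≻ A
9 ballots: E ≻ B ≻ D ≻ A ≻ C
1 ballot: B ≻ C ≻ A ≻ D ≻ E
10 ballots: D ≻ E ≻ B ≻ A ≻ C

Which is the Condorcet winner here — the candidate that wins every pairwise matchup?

E

E vs A: 22–1
E vs B: 19–4
E vs C: 22–1
E vs D: 12–11
E beats every other candidate.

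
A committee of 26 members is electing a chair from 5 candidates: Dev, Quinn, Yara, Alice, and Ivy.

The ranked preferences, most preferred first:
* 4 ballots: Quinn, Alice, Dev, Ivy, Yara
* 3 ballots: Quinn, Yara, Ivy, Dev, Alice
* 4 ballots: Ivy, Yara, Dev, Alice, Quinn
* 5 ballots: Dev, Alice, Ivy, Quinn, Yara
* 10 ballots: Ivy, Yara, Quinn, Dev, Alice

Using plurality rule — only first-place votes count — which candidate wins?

Ivy

First-place votes: Dev 5, Quinn 7, Yara 0, Alice 0, Ivy 14.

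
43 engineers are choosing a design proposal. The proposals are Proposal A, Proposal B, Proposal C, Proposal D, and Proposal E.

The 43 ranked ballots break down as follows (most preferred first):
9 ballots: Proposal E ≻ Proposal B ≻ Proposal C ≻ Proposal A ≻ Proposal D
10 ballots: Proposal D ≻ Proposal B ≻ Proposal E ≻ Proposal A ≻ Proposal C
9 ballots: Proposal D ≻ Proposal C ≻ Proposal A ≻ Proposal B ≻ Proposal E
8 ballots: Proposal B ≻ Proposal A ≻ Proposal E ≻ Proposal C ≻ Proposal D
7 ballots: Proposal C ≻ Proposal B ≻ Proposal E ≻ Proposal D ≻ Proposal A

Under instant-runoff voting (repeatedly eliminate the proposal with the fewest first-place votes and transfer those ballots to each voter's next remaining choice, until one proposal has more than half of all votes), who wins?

Round 1: Proposal A 0, Proposal B 8, Proposal C 7, Proposal D 19, Proposal E 9. Proposal A eliminated.
Round 2: Proposal B 8, Proposal C 7, Proposal D 19, Proposal E 9. Proposal C eliminated.
Round 3: Proposal B 15, Proposal D 19, Proposal E 9. Proposal E eliminated.
Round 4: Proposal B 24, Proposal D 19. Proposal B has a majority (≥22).

Proposal B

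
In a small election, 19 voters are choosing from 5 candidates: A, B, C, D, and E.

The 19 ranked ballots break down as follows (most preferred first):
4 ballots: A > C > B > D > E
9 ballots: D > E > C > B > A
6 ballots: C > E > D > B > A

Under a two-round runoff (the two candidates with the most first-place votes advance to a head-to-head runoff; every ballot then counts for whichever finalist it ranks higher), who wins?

C

Round 1 first-place votes: A 4, B 0, C 6, D 9, E 0. D and C advance.
Runoff: D is ranked above C on 9 ballots, C above D on 10.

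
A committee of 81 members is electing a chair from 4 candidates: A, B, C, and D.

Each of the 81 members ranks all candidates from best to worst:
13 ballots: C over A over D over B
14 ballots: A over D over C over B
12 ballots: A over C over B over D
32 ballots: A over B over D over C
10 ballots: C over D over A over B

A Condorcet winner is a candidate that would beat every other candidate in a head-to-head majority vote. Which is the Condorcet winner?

A

A vs B: 81–0
A vs C: 58–23
A vs D: 71–10
A beats every other candidate.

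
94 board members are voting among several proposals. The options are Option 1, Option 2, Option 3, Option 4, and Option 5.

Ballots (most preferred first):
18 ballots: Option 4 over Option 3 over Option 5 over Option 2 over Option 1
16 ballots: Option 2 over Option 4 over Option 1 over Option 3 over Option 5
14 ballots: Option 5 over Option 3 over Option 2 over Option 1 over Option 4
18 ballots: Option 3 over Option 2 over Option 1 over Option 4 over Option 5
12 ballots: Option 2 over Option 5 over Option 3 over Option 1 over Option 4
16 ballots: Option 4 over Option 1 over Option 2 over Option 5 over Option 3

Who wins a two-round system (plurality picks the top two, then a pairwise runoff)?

Option 2

Round 1 first-place votes: Option 1 0, Option 2 28, Option 3 18, Option 4 34, Option 5 14. Option 4 and Option 2 advance.
Runoff: Option 4 is ranked above Option 2 on 34 ballots, Option 2 above Option 4 on 60.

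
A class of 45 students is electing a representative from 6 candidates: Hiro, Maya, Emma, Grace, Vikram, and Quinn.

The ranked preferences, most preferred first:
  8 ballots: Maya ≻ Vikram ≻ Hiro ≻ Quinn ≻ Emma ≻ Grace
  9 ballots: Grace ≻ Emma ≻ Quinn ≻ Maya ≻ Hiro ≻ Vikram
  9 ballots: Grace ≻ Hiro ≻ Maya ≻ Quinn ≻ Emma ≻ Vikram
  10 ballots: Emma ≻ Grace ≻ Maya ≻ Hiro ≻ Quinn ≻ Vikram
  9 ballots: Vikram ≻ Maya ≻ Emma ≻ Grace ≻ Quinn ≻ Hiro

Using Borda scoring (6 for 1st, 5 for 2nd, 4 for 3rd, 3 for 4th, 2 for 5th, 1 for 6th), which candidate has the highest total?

Hiro: 8×4 + 9×2 + 9×5 + 10×3 + 9×1 = 134
Maya: 8×6 + 9×3 + 9×4 + 10×4 + 9×5 = 196
Emma: 8×2 + 9×5 + 9×2 + 10×6 + 9×4 = 175
Grace: 8×1 + 9×6 + 9×6 + 10×5 + 9×3 = 193
Vikram: 8×5 + 9×1 + 9×1 + 10×1 + 9×6 = 122
Quinn: 8×3 + 9×4 + 9×3 + 10×2 + 9×2 = 125

Maya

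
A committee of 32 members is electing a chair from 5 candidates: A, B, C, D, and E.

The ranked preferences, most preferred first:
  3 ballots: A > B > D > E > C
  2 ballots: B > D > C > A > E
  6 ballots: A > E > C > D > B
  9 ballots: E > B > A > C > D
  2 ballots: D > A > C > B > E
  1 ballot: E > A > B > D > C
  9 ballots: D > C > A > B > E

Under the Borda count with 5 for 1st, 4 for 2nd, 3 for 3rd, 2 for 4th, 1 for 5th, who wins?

A: 3×5 + 2×2 + 6×5 + 9×3 + 2×4 + 1×4 + 9×3 = 115
B: 3×4 + 2×5 + 6×1 + 9×4 + 2×2 + 1×3 + 9×2 = 89
C: 3×1 + 2×3 + 6×3 + 9×2 + 2×3 + 1×1 + 9×4 = 88
D: 3×3 + 2×4 + 6×2 + 9×1 + 2×5 + 1×2 + 9×5 = 95
E: 3×2 + 2×1 + 6×4 + 9×5 + 2×1 + 1×5 + 9×1 = 93

A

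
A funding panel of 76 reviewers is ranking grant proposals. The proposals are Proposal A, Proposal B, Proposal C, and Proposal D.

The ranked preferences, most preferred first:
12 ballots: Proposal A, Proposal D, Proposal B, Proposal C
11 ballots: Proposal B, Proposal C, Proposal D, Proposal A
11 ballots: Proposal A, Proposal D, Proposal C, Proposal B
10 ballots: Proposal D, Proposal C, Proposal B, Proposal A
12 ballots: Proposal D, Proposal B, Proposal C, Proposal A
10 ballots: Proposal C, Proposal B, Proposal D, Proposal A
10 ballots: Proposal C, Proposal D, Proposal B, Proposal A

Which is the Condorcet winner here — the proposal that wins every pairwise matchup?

Proposal D vs Proposal A: 53–23
Proposal D vs Proposal B: 55–21
Proposal D vs Proposal C: 45–31
Proposal D beats every other proposal.

Proposal D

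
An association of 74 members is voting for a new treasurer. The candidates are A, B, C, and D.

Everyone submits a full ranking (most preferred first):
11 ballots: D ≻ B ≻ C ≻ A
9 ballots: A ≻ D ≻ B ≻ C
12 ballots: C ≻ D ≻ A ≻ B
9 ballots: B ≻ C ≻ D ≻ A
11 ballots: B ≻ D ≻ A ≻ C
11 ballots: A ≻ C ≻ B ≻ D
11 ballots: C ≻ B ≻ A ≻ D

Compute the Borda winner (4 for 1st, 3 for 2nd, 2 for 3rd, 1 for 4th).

B

A: 11×1 + 9×4 + 12×2 + 9×1 + 11×2 + 11×4 + 11×2 = 168
B: 11×3 + 9×2 + 12×1 + 9×4 + 11×4 + 11×2 + 11×3 = 198
C: 11×2 + 9×1 + 12×4 + 9×3 + 11×1 + 11×3 + 11×4 = 194
D: 11×4 + 9×3 + 12×3 + 9×2 + 11×3 + 11×1 + 11×1 = 180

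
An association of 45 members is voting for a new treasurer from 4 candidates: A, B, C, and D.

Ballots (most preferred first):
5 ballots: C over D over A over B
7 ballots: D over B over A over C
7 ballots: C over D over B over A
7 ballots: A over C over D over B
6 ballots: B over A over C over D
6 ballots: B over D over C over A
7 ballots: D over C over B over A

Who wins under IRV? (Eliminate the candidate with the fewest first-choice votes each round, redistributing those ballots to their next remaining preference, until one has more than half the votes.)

C

Round 1: A 7, B 12, C 12, D 14. A eliminated.
Round 2: B 12, C 19, D 14. B eliminated.
Round 3: C 25, D 20. C has a majority (≥23).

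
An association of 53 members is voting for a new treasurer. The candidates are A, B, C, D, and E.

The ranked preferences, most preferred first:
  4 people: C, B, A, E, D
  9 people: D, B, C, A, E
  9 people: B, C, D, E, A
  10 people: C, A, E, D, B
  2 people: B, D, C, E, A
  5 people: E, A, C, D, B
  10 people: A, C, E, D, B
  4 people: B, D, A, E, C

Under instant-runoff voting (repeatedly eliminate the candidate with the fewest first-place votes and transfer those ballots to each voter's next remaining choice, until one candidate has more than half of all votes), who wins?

Round 1: A 10, B 15, C 14, D 9, E 5. E eliminated.
Round 2: A 15, B 15, C 14, D 9. D eliminated.
Round 3: A 15, B 24, C 14. C eliminated.
Round 4: A 25, B 28. B has a majority (≥27).

B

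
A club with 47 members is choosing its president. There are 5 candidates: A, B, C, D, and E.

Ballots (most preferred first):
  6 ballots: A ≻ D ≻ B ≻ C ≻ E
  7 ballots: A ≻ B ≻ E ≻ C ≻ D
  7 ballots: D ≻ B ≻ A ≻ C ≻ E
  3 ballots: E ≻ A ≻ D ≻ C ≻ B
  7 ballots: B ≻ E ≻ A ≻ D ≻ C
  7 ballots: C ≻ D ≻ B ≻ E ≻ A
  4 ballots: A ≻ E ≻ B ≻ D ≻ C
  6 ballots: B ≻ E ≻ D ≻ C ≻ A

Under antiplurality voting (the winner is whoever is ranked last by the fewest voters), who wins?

Last-place votes: A 13, B 3, C 11, D 7, E 13.

B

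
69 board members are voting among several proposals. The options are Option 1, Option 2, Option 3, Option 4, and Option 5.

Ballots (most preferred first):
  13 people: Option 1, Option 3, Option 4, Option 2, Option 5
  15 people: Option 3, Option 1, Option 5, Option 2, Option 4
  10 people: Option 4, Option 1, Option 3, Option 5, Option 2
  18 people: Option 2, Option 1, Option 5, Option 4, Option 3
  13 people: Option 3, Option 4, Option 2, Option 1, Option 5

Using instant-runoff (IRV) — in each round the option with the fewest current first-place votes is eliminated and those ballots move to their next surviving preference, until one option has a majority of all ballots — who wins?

Round 1: Option 1 13, Option 2 18, Option 3 28, Option 4 10, Option 5 0. Option 5 eliminated.
Round 2: Option 1 13, Option 2 18, Option 3 28, Option 4 10. Option 4 eliminated.
Round 3: Option 1 23, Option 2 18, Option 3 28. Option 2 eliminated.
Round 4: Option 1 41, Option 3 28. Option 1 has a majority (≥35).

Option 1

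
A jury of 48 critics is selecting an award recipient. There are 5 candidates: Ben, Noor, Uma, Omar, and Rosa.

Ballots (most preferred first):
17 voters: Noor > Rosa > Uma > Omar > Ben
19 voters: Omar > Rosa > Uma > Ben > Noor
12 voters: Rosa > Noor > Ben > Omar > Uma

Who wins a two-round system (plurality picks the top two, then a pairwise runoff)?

Noor

Round 1 first-place votes: Ben 0, Noor 17, Uma 0, Omar 19, Rosa 12. Omar and Noor advance.
Runoff: Omar is ranked above Noor on 19 ballots, Noor above Omar on 29.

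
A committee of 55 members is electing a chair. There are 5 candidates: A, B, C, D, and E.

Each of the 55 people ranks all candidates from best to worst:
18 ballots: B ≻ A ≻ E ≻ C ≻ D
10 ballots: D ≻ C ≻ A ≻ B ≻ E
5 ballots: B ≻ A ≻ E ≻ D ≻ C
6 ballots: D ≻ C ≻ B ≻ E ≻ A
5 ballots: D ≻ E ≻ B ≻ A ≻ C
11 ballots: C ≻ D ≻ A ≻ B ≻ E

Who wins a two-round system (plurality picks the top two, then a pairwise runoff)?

Round 1 first-place votes: A 0, B 23, C 11, D 21, E 0. B and D advance.
Runoff: B is ranked above D on 23 ballots, D above B on 32.

D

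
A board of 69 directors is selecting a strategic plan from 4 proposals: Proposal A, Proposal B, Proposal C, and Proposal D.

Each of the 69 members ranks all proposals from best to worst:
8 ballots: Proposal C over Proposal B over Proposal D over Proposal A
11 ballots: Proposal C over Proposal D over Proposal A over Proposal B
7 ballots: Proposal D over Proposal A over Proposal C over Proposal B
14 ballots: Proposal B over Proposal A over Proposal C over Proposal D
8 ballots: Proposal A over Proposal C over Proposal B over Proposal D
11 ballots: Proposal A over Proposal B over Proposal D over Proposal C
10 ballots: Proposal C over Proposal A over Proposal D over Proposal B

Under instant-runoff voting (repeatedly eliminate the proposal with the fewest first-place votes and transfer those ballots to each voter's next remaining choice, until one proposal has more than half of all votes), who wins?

Proposal A

Round 1: Proposal A 19, Proposal B 14, Proposal C 29, Proposal D 7. Proposal D eliminated.
Round 2: Proposal A 26, Proposal B 14, Proposal C 29. Proposal B eliminated.
Round 3: Proposal A 40, Proposal C 29. Proposal A has a majority (≥35).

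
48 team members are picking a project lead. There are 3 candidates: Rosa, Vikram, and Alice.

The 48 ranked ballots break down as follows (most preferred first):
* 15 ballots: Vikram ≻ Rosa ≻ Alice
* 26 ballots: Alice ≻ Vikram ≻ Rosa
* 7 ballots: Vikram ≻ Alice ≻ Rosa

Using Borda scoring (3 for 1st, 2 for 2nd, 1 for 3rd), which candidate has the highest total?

Vikram

Rosa: 15×2 + 26×1 + 7×1 = 63
Vikram: 15×3 + 26×2 + 7×3 = 118
Alice: 15×1 + 26×3 + 7×2 = 107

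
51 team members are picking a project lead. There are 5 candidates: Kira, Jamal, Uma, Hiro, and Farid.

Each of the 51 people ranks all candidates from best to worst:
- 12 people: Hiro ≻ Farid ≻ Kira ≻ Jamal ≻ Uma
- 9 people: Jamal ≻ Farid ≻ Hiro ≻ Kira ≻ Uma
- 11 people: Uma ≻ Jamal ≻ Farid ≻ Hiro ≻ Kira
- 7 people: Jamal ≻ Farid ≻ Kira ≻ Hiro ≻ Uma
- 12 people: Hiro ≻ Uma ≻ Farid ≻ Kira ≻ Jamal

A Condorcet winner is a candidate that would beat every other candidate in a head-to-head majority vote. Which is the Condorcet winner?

Jamal

Jamal vs Kira: 27–24
Jamal vs Uma: 28–23
Jamal vs Hiro: 27–24
Jamal vs Farid: 27–24
Jamal beats every other candidate.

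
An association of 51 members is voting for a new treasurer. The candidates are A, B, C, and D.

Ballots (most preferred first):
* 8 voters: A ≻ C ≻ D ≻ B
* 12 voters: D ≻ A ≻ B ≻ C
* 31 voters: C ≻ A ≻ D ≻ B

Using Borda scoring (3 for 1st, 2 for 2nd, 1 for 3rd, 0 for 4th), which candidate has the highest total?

A

A: 8×3 + 12×2 + 31×2 = 110
B: 8×0 + 12×1 + 31×0 = 12
C: 8×2 + 12×0 + 31×3 = 109
D: 8×1 + 12×3 + 31×1 = 75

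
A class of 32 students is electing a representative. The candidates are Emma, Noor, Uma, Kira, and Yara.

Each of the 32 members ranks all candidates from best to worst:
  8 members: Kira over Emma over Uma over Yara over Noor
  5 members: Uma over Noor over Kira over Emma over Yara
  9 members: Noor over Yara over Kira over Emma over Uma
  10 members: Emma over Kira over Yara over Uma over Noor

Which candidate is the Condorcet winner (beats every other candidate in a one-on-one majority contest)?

Kira

Kira vs Emma: 22–10
Kira vs Noor: 18–14
Kira vs Uma: 27–5
Kira vs Yara: 23–9
Kira beats every other candidate.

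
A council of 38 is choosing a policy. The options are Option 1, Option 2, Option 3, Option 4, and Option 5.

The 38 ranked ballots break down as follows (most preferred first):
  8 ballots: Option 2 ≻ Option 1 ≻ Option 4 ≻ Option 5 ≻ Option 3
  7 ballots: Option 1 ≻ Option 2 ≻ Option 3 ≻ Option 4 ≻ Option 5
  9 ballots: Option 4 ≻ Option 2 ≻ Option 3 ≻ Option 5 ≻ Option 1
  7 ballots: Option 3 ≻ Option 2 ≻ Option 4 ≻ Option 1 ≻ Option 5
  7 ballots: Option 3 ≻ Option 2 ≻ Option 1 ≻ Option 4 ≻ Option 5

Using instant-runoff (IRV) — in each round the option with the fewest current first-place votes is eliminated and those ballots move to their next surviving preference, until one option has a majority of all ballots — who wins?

Round 1: Option 1 7, Option 2 8, Option 3 14, Option 4 9, Option 5 0. Option 5 eliminated.
Round 2: Option 1 7, Option 2 8, Option 3 14, Option 4 9. Option 1 eliminated.
Round 3: Option 2 15, Option 3 14, Option 4 9. Option 4 eliminated.
Round 4: Option 2 24, Option 3 14. Option 2 has a majority (≥20).

Option 2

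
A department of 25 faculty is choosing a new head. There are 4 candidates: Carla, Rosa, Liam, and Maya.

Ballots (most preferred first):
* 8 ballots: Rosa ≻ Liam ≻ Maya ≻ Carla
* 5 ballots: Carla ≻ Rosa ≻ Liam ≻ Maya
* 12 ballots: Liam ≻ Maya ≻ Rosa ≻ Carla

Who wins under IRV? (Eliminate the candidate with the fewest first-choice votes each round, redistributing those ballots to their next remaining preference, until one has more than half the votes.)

Round 1: Carla 5, Rosa 8, Liam 12, Maya 0. Maya eliminated.
Round 2: Carla 5, Rosa 8, Liam 12. Carla eliminated.
Round 3: Rosa 13, Liam 12. Rosa has a majority (≥13).

Rosa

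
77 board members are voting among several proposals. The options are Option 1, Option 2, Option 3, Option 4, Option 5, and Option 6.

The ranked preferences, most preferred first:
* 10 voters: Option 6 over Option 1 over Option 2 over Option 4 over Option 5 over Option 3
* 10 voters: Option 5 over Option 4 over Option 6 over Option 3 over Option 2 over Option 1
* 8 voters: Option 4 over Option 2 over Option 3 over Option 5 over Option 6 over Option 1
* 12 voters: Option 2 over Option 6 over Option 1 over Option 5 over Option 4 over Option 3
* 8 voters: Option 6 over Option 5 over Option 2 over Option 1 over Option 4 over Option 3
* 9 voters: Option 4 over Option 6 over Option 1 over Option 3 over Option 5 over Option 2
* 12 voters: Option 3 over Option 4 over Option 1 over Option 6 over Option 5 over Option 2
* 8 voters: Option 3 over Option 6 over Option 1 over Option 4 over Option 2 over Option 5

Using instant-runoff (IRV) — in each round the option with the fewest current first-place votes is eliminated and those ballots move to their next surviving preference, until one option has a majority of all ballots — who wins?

Round 1: Option 1 0, Option 2 12, Option 3 20, Option 4 17, Option 5 10, Option 6 18. Option 1 eliminated.
Round 2: Option 2 12, Option 3 20, Option 4 17, Option 5 10, Option 6 18. Option 5 eliminated.
Round 3: Option 2 12, Option 3 20, Option 4 27, Option 6 18. Option 2 eliminated.
Round 4: Option 3 20, Option 4 27, Option 6 30. Option 3 eliminated.
Round 5: Option 4 39, Option 6 38. Option 4 has a majority (≥39).

Option 4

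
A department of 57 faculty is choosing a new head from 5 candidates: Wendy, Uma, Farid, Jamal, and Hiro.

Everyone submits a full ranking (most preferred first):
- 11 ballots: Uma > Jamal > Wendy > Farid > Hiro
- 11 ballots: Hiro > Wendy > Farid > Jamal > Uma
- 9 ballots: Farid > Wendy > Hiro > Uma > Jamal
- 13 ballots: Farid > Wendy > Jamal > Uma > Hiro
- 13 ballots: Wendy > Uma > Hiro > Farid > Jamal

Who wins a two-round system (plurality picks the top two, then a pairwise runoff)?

Round 1 first-place votes: Wendy 13, Uma 11, Farid 22, Jamal 0, Hiro 11. Farid and Wendy advance.
Runoff: Farid is ranked above Wendy on 22 ballots, Wendy above Farid on 35.

Wendy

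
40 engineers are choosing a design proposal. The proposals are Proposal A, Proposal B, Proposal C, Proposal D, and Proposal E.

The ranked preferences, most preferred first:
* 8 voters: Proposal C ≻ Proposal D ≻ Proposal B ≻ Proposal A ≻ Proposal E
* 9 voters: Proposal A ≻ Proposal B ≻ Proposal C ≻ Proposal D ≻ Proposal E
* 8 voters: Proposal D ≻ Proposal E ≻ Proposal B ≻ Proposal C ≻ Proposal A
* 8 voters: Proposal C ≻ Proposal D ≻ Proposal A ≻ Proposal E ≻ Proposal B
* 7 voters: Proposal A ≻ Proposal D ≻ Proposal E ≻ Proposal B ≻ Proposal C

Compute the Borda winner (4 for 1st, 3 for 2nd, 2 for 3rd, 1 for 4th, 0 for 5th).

Proposal A: 8×1 + 9×4 + 8×0 + 8×2 + 7×4 = 88
Proposal B: 8×2 + 9×3 + 8×2 + 8×0 + 7×1 = 66
Proposal C: 8×4 + 9×2 + 8×1 + 8×4 + 7×0 = 90
Proposal D: 8×3 + 9×1 + 8×4 + 8×3 + 7×3 = 110
Proposal E: 8×0 + 9×0 + 8×3 + 8×1 + 7×2 = 46

Proposal D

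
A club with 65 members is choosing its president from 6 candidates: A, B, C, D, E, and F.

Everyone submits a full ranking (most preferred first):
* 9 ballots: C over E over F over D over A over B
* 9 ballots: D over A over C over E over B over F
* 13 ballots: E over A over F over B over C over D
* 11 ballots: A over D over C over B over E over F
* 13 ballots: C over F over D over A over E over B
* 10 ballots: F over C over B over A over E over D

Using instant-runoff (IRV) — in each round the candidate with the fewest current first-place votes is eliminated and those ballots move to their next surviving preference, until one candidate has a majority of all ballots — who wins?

Round 1: A 11, B 0, C 22, D 9, E 13, F 10. B eliminated.
Round 2: A 11, C 22, D 9, E 13, F 10. D eliminated.
Round 3: A 20, C 22, E 13, F 10. F eliminated.
Round 4: A 20, C 32, E 13. E eliminated.
Round 5: A 33, C 32. A has a majority (≥33).

A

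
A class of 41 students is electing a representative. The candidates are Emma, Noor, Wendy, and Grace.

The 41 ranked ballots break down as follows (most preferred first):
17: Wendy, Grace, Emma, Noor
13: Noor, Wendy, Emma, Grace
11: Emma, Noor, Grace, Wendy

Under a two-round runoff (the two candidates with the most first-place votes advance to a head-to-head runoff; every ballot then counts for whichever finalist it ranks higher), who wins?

Noor

Round 1 first-place votes: Emma 11, Noor 13, Wendy 17, Grace 0. Wendy and Noor advance.
Runoff: Wendy is ranked above Noor on 17 ballots, Noor above Wendy on 24.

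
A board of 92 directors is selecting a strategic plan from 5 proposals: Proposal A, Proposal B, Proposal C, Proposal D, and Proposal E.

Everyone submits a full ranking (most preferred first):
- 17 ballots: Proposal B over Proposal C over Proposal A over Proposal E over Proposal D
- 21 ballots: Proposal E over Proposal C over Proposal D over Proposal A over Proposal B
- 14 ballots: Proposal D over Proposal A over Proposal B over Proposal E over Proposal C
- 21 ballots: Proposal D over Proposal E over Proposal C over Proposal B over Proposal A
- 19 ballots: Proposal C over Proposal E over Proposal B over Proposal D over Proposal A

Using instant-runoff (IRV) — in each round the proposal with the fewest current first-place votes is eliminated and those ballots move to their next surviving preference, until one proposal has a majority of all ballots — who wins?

Proposal C

Round 1: Proposal A 0, Proposal B 17, Proposal C 19, Proposal D 35, Proposal E 21. Proposal A eliminated.
Round 2: Proposal B 17, Proposal C 19, Proposal D 35, Proposal E 21. Proposal B eliminated.
Round 3: Proposal C 36, Proposal D 35, Proposal E 21. Proposal E eliminated.
Round 4: Proposal C 57, Proposal D 35. Proposal C has a majority (≥47).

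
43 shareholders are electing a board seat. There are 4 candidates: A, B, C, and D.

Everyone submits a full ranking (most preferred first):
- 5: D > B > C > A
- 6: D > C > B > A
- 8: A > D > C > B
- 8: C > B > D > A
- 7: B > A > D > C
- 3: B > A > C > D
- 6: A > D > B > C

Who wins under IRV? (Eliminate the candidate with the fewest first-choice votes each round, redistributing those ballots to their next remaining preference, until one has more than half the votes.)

B

Round 1: A 14, B 10, C 8, D 11. C eliminated.
Round 2: A 14, B 18, D 11. D eliminated.
Round 3: A 14, B 29. B has a majority (≥22).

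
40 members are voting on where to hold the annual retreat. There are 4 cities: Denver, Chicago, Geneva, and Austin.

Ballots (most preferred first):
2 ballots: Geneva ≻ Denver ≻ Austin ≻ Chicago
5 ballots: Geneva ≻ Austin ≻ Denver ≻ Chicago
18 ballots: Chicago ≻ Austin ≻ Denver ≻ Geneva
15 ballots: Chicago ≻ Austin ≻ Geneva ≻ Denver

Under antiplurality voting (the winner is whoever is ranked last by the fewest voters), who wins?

Austin

Last-place votes: Denver 15, Chicago 7, Geneva 18, Austin 0.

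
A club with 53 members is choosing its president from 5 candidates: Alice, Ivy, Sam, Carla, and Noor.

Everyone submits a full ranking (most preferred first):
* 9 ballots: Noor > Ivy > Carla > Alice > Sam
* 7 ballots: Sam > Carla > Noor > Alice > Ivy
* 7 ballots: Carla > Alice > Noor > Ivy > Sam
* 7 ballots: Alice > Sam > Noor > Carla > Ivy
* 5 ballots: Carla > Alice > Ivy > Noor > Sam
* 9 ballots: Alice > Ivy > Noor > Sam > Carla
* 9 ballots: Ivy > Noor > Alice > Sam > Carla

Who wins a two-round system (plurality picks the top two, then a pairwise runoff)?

Round 1 first-place votes: Alice 16, Ivy 9, Sam 7, Carla 12, Noor 9. Alice and Carla advance.
Runoff: Alice is ranked above Carla on 25 ballots, Carla above Alice on 28.

Carla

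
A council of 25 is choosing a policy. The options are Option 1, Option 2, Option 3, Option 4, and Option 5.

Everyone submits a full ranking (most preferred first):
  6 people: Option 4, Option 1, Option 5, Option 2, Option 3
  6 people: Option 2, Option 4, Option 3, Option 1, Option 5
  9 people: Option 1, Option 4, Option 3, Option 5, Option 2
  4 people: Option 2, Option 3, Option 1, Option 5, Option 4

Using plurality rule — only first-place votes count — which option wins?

Option 2

First-place votes: Option 1 9, Option 2 10, Option 3 0, Option 4 6, Option 5 0.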